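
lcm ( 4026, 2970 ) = 181170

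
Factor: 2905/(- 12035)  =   - 7^1*29^( - 1)  =  -7/29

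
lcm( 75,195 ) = 975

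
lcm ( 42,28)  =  84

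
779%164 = 123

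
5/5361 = 5/5361=0.00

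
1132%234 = 196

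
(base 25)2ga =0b11001111100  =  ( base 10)1660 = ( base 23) 334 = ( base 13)9a9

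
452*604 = 273008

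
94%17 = 9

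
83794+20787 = 104581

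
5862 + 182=6044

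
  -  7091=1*(-7091 ) 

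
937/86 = 937/86 =10.90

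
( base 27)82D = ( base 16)170b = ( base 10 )5899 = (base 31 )649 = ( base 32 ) 5ob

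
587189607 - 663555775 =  - 76366168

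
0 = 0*4868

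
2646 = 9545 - 6899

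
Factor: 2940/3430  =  2^1*3^1*7^( - 1) = 6/7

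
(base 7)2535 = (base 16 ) 3BD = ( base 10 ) 957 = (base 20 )27H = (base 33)t0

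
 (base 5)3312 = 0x1c9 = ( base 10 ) 457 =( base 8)711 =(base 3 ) 121221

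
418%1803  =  418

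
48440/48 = 1009 + 1/6 = 1009.17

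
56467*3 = 169401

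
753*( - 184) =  - 138552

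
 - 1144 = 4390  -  5534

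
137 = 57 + 80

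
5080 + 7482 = 12562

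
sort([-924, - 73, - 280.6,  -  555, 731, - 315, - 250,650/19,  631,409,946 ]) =[ -924, - 555, - 315, - 280.6, - 250, - 73, 650/19, 409,631,  731,  946]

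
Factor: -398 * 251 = -2^1 * 199^1*251^1 = - 99898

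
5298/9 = 1766/3 = 588.67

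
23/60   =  23/60=0.38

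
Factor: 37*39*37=3^1 * 13^1*37^2= 53391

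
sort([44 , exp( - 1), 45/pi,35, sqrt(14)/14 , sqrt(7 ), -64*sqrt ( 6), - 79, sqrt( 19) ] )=[ - 64*sqrt(6),-79, sqrt(14)/14,exp( - 1),  sqrt(7), sqrt( 19 ), 45/pi,35, 44 ] 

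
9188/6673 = 9188/6673 = 1.38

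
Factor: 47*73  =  3431 = 47^1*73^1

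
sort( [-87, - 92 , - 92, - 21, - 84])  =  [ - 92,  -  92, - 87, - 84,-21] 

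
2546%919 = 708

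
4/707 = 4/707 = 0.01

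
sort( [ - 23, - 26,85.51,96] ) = [ - 26, - 23,85.51,  96]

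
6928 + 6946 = 13874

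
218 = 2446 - 2228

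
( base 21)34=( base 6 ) 151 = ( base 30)27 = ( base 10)67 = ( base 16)43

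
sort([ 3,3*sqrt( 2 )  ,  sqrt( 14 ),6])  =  [ 3, sqrt(14),3*sqrt(2), 6] 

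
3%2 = 1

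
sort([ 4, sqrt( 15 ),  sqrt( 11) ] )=[sqrt(11 ),sqrt(15 ),  4 ]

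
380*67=25460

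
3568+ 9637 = 13205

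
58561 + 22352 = 80913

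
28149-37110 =-8961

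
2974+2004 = 4978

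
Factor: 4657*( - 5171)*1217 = -29306999299 = -1217^1 * 4657^1*5171^1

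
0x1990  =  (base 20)g74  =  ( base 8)14620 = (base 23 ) C8C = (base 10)6544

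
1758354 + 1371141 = 3129495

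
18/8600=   9/4300=0.00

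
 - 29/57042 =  -29/57042 = - 0.00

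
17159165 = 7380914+9778251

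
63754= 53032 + 10722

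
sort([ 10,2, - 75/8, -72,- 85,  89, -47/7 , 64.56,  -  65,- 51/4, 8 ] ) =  [ -85, - 72, - 65, - 51/4 , - 75/8 , - 47/7, 2,8,10,  64.56, 89 ]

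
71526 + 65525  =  137051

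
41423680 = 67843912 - 26420232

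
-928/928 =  - 1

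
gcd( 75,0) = 75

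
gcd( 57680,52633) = 721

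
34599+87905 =122504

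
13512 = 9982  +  3530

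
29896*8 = 239168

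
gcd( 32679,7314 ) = 3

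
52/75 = 52/75=0.69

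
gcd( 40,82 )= 2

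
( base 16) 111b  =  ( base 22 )911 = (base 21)9jb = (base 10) 4379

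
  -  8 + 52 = 44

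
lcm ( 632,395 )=3160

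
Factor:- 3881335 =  - 5^1*776267^1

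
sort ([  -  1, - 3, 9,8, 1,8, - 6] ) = [ - 6, - 3, - 1, 1,8,8,9]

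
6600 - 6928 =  - 328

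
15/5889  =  5/1963 = 0.00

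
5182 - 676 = 4506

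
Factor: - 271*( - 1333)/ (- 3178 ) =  -2^( - 1)*7^( -1 )*31^1 * 43^1*227^( - 1)*271^1 =-361243/3178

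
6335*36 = 228060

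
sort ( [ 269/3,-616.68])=[-616.68,269/3]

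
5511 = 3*1837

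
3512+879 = 4391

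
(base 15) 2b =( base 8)51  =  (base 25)1G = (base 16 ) 29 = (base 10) 41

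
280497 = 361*777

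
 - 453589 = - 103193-350396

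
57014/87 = 655 + 1/3 = 655.33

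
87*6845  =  595515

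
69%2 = 1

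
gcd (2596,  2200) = 44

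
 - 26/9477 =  - 2/729 = - 0.00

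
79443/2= 39721 + 1/2 = 39721.50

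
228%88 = 52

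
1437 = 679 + 758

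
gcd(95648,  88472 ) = 8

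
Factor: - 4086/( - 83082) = 3/61 = 3^1*61^(-1)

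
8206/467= 8206/467 =17.57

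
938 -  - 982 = 1920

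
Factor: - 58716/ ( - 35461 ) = 2^2*  3^2*7^1*233^1* 35461^( - 1) 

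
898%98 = 16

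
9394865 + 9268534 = 18663399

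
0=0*8304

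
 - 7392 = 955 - 8347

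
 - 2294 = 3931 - 6225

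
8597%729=578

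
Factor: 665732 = 2^2 * 149^1*1117^1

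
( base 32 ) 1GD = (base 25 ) 2bo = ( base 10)1549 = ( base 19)45A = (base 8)3015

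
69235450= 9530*7265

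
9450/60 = 315/2 = 157.50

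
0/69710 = 0 = 0.00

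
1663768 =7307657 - 5643889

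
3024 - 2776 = 248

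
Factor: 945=3^3*5^1*7^1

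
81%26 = 3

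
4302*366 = 1574532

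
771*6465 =4984515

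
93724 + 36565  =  130289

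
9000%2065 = 740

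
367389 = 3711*99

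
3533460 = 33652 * 105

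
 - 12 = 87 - 99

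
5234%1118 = 762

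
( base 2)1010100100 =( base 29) N9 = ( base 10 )676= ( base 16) 2A4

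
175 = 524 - 349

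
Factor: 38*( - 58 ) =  - 2204= -2^2*19^1*29^1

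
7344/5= 7344/5 = 1468.80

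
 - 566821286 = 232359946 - 799181232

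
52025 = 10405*5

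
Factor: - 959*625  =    -  599375 = - 5^4*7^1 *137^1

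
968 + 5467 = 6435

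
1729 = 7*247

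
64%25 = 14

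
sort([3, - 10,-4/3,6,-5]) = [ - 10,-5,  -  4/3, 3,6]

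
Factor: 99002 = 2^1 * 59^1 * 839^1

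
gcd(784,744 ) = 8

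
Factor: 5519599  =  29^1*190331^1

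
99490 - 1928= 97562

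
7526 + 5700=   13226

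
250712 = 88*2849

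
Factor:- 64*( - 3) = 192 = 2^6*3^1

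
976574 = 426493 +550081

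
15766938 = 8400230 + 7366708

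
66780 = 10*6678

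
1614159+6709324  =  8323483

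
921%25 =21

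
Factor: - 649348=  - 2^2*7^2*3313^1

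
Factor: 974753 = 13^1 * 97^1*773^1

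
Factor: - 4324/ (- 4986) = 2^1*3^( - 2)*23^1*47^1  *277^( - 1) =2162/2493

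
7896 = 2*3948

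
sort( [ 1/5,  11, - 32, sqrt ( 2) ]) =[ - 32, 1/5,sqrt(2 ), 11 ]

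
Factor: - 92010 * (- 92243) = 2^1 * 3^1 * 5^1*3067^1*92243^1 = 8487278430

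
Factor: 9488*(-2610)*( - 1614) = 2^6*3^3*5^1* 29^1*269^1*593^1 = 39968579520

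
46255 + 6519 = 52774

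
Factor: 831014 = 2^1*415507^1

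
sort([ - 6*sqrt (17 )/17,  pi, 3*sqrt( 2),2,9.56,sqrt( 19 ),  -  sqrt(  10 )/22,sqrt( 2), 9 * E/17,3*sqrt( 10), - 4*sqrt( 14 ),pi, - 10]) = [ - 4*sqrt( 14), - 10, - 6*sqrt(17)/17,  -  sqrt( 10 )/22,sqrt(2 ), 9 * E/17,2,pi , pi,3*sqrt(2 ),sqrt(19), 3*sqrt( 10),9.56] 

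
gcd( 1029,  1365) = 21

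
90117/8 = 11264 + 5/8 = 11264.62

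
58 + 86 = 144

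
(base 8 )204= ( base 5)1012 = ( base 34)3U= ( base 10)132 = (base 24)5C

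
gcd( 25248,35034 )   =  6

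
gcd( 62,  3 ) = 1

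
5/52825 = 1/10565 = 0.00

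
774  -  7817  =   - 7043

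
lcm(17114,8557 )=17114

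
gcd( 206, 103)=103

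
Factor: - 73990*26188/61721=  - 1937650120/61721= - 2^3 * 5^1 * 7^2*11^( - 1)*31^( - 1)*151^1*181^(  -  1 )*6547^1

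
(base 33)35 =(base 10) 104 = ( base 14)76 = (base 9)125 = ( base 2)1101000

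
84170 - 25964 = 58206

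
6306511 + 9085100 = 15391611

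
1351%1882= 1351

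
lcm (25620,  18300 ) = 128100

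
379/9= 379/9 = 42.11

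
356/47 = 356/47 = 7.57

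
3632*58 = 210656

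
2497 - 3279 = -782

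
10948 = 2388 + 8560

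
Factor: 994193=994193^1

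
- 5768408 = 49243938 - 55012346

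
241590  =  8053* 30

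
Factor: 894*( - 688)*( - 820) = 2^7*3^1  *  5^1*41^1*43^1*149^1 = 504359040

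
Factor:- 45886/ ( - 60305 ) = 2^1*5^( - 1 )*7^( - 1)*1723^(-1) * 22943^1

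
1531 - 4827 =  - 3296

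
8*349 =2792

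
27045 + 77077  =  104122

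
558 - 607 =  - 49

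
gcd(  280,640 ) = 40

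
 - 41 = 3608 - 3649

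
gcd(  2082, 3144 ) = 6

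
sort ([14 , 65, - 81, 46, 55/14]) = [ - 81, 55/14,  14,46, 65]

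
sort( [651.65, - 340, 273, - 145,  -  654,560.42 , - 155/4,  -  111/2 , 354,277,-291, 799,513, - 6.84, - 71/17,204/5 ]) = [ - 654, - 340, - 291,-145, - 111/2 , - 155/4  , - 6.84, - 71/17, 204/5 , 273, 277, 354,  513, 560.42 , 651.65, 799 ]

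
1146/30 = 191/5 = 38.20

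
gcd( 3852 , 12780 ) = 36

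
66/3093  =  22/1031 = 0.02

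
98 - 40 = 58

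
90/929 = 90/929 = 0.10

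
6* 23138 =138828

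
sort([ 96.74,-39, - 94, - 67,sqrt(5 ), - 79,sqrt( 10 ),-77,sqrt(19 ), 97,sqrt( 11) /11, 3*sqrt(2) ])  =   [ - 94, - 79 ,  -  77, - 67, - 39, sqrt(11 )/11,sqrt(5 ),  sqrt(10),3 * sqrt( 2), sqrt(19),96.74, 97]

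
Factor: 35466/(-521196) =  - 2^(  -  1)*13^(-2)*23^1  =  - 23/338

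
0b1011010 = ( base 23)3L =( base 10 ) 90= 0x5a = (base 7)156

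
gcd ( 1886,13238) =2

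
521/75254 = 521/75254 = 0.01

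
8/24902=4/12451 = 0.00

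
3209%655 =589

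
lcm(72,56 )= 504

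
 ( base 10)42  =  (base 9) 46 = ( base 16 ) 2A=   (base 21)20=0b101010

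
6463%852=499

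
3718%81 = 73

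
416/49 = 416/49 = 8.49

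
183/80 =183/80 = 2.29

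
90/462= 15/77 = 0.19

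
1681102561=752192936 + 928909625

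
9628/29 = 332 = 332.00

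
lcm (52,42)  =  1092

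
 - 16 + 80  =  64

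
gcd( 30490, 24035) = 5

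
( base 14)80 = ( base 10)112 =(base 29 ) 3P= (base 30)3M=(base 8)160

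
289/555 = 289/555 = 0.52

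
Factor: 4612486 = 2^1*47^1*49069^1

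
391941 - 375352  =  16589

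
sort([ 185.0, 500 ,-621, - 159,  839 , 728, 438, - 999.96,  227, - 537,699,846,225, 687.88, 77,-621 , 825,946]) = [ - 999.96, - 621, - 621, - 537, - 159,77,  185.0,225, 227, 438, 500, 687.88,699,728 , 825,839, 846,  946]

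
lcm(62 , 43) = 2666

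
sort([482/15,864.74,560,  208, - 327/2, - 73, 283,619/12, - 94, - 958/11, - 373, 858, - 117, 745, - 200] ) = [ - 373,-200, - 327/2, - 117, -94, - 958/11, - 73,482/15, 619/12, 208, 283,  560,  745, 858,864.74]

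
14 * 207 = 2898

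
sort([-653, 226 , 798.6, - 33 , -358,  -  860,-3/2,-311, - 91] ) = [-860, - 653, - 358,-311, -91, -33,-3/2 , 226,798.6]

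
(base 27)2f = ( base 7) 126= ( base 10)69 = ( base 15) 49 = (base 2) 1000101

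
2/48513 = 2/48513 =0.00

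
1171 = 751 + 420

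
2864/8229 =2864/8229 =0.35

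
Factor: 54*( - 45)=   -  2^1*3^5*5^1 = - 2430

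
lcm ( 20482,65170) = 716870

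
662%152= 54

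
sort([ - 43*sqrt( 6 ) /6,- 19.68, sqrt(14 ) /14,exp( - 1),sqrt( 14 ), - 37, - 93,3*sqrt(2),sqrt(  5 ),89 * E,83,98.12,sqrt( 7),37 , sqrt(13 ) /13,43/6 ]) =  [ - 93, - 37,  -  19.68, - 43*sqrt( 6)/6,sqrt( 14) /14,sqrt(13 ) /13,exp( - 1 ),sqrt( 5),sqrt(7 ), sqrt( 14),3*sqrt( 2), 43/6, 37,83, 98.12, 89*E]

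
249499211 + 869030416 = 1118529627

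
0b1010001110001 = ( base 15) 183d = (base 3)21011211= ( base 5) 131413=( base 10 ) 5233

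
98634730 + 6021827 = 104656557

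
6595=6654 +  - 59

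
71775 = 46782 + 24993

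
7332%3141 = 1050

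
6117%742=181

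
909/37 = 909/37  =  24.57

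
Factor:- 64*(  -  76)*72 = 350208 = 2^11*3^2*19^1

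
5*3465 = 17325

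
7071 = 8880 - 1809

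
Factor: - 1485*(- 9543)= 14171355 = 3^4*5^1 * 11^1*3181^1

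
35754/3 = 11918=11918.00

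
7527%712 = 407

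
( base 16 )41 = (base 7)122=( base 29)27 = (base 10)65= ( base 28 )29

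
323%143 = 37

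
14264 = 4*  3566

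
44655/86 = 519 + 21/86 = 519.24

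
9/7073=9/7073 = 0.00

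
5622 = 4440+1182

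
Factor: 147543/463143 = 187/587 = 11^1 * 17^1*587^( - 1)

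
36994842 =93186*397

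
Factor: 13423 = 31^1 * 433^1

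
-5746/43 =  - 5746/43  =  -133.63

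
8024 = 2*4012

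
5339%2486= 367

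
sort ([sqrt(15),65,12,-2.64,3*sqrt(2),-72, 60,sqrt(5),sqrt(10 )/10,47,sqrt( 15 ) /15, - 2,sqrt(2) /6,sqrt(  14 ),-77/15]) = [ - 72,-77/15, -2.64,  -  2,  sqrt( 2) /6,  sqrt( 15)/15 , sqrt( 10 ) /10, sqrt(5), sqrt( 14 ),sqrt (15),3*sqrt(2),12, 47,60, 65]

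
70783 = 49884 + 20899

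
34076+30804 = 64880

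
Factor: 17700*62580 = 2^4*3^2*5^3*7^1* 59^1*149^1 = 1107666000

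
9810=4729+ 5081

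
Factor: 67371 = 3^1*17^1*1321^1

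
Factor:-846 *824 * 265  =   - 184732560 = - 2^4*3^2 *5^1*47^1*53^1 * 103^1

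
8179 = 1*8179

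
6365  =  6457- 92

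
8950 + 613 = 9563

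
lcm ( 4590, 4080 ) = 36720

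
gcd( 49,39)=1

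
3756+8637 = 12393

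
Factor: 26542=2^1 *23^1 * 577^1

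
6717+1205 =7922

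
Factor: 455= 5^1*7^1  *13^1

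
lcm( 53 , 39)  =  2067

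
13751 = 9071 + 4680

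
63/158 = 63/158 = 0.40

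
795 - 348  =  447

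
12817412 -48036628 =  - 35219216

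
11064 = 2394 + 8670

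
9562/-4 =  - 2391 + 1/2 = - 2390.50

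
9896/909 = 9896/909 = 10.89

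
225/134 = 225/134 =1.68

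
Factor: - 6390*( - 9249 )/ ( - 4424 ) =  - 29550555/2212  =  - 2^(-2)*3^3*5^1*7^ (-1)*71^1*79^( - 1 )*3083^1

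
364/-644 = -13/23 = - 0.57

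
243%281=243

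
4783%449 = 293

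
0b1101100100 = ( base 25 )19i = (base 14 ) 460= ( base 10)868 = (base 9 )1164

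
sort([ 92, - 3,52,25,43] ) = [-3,25,  43,52, 92] 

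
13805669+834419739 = 848225408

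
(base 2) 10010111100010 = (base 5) 302243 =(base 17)1g98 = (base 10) 9698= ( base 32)9f2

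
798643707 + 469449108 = 1268092815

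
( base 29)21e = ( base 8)3275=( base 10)1725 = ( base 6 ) 11553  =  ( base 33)1j9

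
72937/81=900 + 37/81 =900.46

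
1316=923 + 393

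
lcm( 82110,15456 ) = 1313760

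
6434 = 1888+4546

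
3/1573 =3/1573 = 0.00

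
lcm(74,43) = 3182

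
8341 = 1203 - -7138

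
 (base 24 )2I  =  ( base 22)30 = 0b1000010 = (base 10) 66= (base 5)231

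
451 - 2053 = -1602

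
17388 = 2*8694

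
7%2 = 1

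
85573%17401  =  15969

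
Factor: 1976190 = 2^1 * 3^1 * 5^1*19^1 * 3467^1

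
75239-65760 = 9479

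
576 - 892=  - 316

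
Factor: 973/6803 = 7^1 * 139^1 * 6803^( - 1) 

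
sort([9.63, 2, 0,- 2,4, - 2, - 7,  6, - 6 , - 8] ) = [ - 8,-7, - 6, - 2, - 2,0, 2, 4, 6,9.63]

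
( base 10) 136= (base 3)12001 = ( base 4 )2020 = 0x88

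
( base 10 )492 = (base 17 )1BG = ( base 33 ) EU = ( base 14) 272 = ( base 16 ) 1EC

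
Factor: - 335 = -5^1*67^1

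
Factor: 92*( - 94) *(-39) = 2^3*3^1*13^1*23^1*47^1 =337272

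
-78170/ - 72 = 1085 + 25/36 = 1085.69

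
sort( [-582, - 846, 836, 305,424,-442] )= [ - 846, - 582, -442, 305, 424, 836] 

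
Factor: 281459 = 37^1*7607^1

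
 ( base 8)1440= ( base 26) 14K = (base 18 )288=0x320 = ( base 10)800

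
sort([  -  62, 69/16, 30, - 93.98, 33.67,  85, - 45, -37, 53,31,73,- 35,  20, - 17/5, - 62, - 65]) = [ - 93.98, - 65, - 62,-62,-45, - 37, - 35,  -  17/5,  69/16, 20, 30, 31,33.67, 53 , 73,  85]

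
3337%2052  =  1285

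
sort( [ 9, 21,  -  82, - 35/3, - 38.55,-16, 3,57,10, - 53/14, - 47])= [  -  82, - 47 ,-38.55, - 16, - 35/3,  -  53/14, 3, 9,10,  21, 57]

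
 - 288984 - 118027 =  - 407011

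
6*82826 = 496956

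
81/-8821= - 1 + 8740/8821  =  -0.01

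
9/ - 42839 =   -  1 + 42830/42839 = - 0.00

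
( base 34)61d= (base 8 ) 15507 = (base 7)26234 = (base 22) e99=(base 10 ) 6983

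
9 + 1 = 10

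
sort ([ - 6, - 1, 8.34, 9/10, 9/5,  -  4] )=[ - 6, - 4, - 1,9/10,9/5,8.34]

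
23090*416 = 9605440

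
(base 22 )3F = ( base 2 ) 1010001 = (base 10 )81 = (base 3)10000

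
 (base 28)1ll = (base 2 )10101110001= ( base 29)1J1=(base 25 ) 25I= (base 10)1393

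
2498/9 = 277 + 5/9 = 277.56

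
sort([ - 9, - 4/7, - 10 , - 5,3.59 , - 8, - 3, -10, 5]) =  [-10, - 10, - 9, - 8, - 5, - 3, - 4/7, 3.59, 5] 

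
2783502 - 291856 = 2491646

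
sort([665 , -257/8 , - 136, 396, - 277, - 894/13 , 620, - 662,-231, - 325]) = [ - 662, - 325, - 277 , - 231, - 136, - 894/13, - 257/8 , 396,620,665]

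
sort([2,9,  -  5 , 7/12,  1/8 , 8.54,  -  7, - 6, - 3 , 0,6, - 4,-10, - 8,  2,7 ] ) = [ - 10,  -  8, - 7,-6,-5,  -  4 , - 3 , 0,1/8,  7/12,  2,2,  6, 7,8.54,9]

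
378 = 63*6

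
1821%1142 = 679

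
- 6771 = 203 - 6974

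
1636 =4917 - 3281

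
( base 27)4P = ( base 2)10000101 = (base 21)67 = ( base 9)157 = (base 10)133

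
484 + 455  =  939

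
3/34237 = 3/34237 = 0.00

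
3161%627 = 26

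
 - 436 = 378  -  814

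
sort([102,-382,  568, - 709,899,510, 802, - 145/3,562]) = [ - 709,-382, -145/3,102,510,562  ,  568,802,899]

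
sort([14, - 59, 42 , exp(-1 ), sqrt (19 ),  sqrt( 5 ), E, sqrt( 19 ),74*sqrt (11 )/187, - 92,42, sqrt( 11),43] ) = [ - 92, - 59 , exp(-1 ), 74*sqrt (11)/187,sqrt( 5), E, sqrt(11),  sqrt(19), sqrt(19),  14,  42 , 42, 43] 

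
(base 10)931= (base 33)S7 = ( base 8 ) 1643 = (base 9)1244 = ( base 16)3a3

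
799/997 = 799/997 = 0.80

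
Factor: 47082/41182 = 3^1*7^1*19^1*349^(-1 ) = 399/349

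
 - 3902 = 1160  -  5062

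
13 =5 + 8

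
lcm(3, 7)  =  21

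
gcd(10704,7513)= 1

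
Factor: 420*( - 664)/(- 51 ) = 92960/17 =2^5*5^1*7^1*17^( - 1 )*83^1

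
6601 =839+5762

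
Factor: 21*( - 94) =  - 2^1* 3^1*7^1* 47^1   =  - 1974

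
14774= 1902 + 12872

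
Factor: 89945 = 5^1 * 17989^1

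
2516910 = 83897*30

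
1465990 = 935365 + 530625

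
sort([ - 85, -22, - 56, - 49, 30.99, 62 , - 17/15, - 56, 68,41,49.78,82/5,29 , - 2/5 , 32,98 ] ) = [ -85,- 56, - 56, - 49,-22,  -  17/15, - 2/5, 82/5, 29, 30.99, 32,41, 49.78, 62,68, 98 ]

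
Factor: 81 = 3^4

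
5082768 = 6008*846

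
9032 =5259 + 3773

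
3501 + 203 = 3704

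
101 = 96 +5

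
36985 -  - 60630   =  97615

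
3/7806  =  1/2602 = 0.00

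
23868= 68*351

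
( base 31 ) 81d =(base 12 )4584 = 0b1111000110100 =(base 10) 7732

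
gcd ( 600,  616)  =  8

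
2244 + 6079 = 8323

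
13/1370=13/1370 = 0.01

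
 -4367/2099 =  - 3 + 1930/2099 = - 2.08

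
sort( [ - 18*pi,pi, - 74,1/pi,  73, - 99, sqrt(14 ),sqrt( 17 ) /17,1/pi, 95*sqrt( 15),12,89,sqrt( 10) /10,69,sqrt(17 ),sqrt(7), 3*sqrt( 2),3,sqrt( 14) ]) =[ - 99,-74,  -  18*pi,sqrt( 17) /17,sqrt( 10)/10,1/pi, 1/pi,sqrt(7 ),  3 , pi,sqrt(14),sqrt( 14), sqrt( 17 ),  3*sqrt( 2 ),12,69, 73,89, 95 * sqrt(15)]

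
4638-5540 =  - 902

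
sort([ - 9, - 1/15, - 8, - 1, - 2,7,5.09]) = [ - 9 , - 8, - 2, - 1, - 1/15,5.09,  7 ] 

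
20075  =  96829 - 76754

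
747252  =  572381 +174871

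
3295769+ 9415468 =12711237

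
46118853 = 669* 68937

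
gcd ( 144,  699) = 3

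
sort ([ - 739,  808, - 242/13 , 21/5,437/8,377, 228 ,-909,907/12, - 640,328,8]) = [ - 909 , - 739  , - 640, - 242/13, 21/5,8, 437/8,907/12 , 228,328, 377,808] 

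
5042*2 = 10084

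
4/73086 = 2/36543 = 0.00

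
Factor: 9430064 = 2^4*7^1*269^1*313^1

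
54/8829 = 2/327 = 0.01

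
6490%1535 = 350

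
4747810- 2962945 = 1784865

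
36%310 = 36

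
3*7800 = 23400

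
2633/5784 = 2633/5784 = 0.46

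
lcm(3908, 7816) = 7816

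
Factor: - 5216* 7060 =  -  36824960 = - 2^7*5^1 *163^1*353^1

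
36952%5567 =3550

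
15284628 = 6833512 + 8451116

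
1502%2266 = 1502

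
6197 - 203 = 5994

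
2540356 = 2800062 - 259706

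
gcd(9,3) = 3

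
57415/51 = 57415/51 = 1125.78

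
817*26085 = 21311445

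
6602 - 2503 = 4099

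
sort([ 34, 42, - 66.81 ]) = [ - 66.81,  34,42 ]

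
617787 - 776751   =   - 158964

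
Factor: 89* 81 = 7209= 3^4 * 89^1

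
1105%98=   27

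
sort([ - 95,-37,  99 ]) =[  -  95, - 37 , 99 ]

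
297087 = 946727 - 649640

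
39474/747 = 52 + 70/83 =52.84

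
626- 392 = 234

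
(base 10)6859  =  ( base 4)1223023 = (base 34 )5VP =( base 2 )1101011001011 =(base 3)100102001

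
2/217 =2/217 =0.01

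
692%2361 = 692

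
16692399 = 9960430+6731969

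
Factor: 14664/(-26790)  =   - 2^2*5^( - 1)*13^1*19^( - 1)= - 52/95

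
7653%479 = 468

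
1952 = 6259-4307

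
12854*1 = 12854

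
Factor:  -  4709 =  - 17^1*277^1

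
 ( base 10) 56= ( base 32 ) 1O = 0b111000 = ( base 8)70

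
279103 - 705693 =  - 426590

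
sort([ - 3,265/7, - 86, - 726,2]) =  [-726,-86, - 3,2,265/7 ] 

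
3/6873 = 1/2291 =0.00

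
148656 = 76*1956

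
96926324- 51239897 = 45686427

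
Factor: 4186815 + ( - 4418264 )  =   - 231449 = -23^1*29^1*347^1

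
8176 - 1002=7174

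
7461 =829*9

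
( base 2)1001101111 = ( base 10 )623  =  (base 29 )LE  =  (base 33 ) IT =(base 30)KN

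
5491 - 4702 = 789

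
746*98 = 73108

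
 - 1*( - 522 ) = 522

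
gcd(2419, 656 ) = 41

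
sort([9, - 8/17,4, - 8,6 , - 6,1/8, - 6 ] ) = [ - 8, - 6, - 6,  -  8/17, 1/8, 4, 6,  9]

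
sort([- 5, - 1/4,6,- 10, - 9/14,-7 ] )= [  -  10, - 7, -5,- 9/14, - 1/4,6]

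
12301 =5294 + 7007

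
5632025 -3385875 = 2246150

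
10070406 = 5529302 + 4541104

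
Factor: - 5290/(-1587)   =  2^1*3^( - 1)*5^1 = 10/3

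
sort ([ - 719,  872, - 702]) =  [ - 719, -702, 872] 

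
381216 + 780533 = 1161749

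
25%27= 25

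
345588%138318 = 68952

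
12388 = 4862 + 7526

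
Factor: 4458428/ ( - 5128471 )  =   - 2^2*13^1*23^( - 1)*83^1*1033^1*222977^( - 1)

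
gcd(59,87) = 1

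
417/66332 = 417/66332= 0.01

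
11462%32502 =11462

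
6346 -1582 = 4764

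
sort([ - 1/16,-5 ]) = [  -  5, - 1/16]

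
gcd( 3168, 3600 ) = 144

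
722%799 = 722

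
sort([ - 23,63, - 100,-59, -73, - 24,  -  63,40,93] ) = [ - 100, - 73, - 63, - 59,-24,-23,40, 63,93]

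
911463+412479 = 1323942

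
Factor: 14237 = 23^1 *619^1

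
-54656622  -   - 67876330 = 13219708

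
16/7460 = 4/1865= 0.00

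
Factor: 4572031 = 17^1*131^1*2053^1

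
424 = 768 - 344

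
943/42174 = 943/42174 = 0.02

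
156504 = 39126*4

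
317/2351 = 317/2351 = 0.13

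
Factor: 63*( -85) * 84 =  - 449820= - 2^2 * 3^3*5^1 * 7^2*17^1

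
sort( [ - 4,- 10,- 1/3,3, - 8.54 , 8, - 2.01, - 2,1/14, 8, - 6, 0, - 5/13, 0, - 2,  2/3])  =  [ - 10, - 8.54,  -  6, - 4, - 2.01, - 2, - 2 , - 5/13, - 1/3,0, 0,1/14,2/3, 3, 8,8]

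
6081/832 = 6081/832= 7.31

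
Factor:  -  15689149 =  - 7^1*167^1*13421^1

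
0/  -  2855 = 0/1=- 0.00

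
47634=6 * 7939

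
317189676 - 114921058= 202268618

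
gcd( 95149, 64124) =17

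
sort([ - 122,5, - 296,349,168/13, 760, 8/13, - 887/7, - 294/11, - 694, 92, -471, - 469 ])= [ - 694, - 471, - 469, - 296,-887/7, - 122, - 294/11,8/13, 5,168/13 , 92,  349,760]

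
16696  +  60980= 77676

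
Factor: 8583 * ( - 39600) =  - 339886800 = - 2^4*3^3*5^2*11^1 * 2861^1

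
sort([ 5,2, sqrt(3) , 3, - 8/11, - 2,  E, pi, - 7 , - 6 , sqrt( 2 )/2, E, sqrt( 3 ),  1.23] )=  [ - 7, -6, - 2, - 8/11, sqrt(2)/2,  1.23, sqrt( 3), sqrt(3),  2, E, E, 3,  pi , 5] 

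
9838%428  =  422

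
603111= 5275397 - 4672286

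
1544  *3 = 4632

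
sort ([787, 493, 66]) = [66, 493, 787]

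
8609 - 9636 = -1027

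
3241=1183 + 2058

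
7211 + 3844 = 11055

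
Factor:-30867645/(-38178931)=3^1*5^1*7^( - 1)* 37^(- 1) * 113^1*18211^1*147409^( -1) 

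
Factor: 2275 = 5^2*7^1*13^1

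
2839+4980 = 7819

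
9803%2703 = 1694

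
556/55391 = 556/55391 = 0.01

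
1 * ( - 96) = - 96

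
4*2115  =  8460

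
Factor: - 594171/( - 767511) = 617^1*797^(-1) = 617/797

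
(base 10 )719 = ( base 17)285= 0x2CF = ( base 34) L5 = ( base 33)LQ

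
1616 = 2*808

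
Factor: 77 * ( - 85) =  - 6545 = - 5^1*7^1*11^1*17^1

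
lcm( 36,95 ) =3420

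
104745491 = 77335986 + 27409505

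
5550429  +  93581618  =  99132047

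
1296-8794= - 7498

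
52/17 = 3 + 1/17 = 3.06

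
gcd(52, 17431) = 1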